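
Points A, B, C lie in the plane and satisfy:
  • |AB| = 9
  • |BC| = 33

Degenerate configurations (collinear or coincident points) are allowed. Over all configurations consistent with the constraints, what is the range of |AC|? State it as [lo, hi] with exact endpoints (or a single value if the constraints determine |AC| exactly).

|AB| ∈ {9}
|BC| ∈ {33}
|AC| ∈ [24, 42]

|AC| ∈ [24, 42]  (≈ [24.0000, 42.0000])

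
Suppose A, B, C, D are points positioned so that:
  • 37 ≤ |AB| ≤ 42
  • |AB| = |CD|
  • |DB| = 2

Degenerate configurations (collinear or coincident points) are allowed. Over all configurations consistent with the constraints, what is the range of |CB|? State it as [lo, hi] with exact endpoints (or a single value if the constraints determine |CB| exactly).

|AB| ∈ [37, 42]
|BD| ∈ {2}
|CD| ∈ [37, 42]
|AD| ∈ [35, 44]
|BC| ∈ [35, 44]
|AC| ∈ [0, 86]

|CB| ∈ [35, 44]  (≈ [35.0000, 44.0000])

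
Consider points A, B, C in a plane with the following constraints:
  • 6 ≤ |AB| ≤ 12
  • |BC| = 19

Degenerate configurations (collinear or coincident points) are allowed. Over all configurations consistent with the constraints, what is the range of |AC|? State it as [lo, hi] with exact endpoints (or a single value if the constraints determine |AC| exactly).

|AB| ∈ [6, 12]
|BC| ∈ {19}
|AC| ∈ [7, 31]

|AC| ∈ [7, 31]  (≈ [7.0000, 31.0000])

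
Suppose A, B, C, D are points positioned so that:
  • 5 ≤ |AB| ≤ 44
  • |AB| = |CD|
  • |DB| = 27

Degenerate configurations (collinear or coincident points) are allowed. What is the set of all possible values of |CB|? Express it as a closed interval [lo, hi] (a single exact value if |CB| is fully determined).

|CB| ∈ [0, 71]  (≈ [0.0000, 71.0000])

|AB| ∈ [5, 44]
|BD| ∈ {27}
|CD| ∈ [5, 44]
|AD| ∈ [0, 71]
|BC| ∈ [0, 71]
|AC| ∈ [0, 115]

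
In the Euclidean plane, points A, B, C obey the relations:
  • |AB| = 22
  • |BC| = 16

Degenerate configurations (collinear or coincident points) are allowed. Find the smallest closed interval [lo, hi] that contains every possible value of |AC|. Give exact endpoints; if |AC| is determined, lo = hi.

|AB| ∈ {22}
|BC| ∈ {16}
|AC| ∈ [6, 38]

|AC| ∈ [6, 38]  (≈ [6.0000, 38.0000])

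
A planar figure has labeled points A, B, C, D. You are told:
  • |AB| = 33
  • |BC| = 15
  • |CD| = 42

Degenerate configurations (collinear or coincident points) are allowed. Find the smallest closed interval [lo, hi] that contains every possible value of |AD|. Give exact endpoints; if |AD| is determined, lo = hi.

|AB| ∈ {33}
|BC| ∈ {15}
|CD| ∈ {42}
|AC| ∈ [18, 48]
|BD| ∈ [27, 57]
|AD| ∈ [0, 90]

|AD| ∈ [0, 90]  (≈ [0.0000, 90.0000])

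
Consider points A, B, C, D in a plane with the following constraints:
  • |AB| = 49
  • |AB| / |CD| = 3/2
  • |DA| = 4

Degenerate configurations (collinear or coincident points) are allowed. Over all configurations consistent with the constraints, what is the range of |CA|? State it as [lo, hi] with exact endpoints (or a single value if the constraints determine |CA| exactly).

|AB| ∈ {49}
|AD| ∈ {4}
|CD| ∈ {98/3}
|BD| ∈ [45, 53]
|AC| ∈ [86/3, 110/3]
|BC| ∈ [37/3, 257/3]

|CA| ∈ [86/3, 110/3]  (≈ [28.6667, 36.6667])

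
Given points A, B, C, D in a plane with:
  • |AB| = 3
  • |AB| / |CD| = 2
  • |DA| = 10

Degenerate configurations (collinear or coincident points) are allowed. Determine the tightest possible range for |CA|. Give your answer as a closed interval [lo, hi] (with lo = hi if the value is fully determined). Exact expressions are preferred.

|CA| ∈ [17/2, 23/2]  (≈ [8.5000, 11.5000])

|AB| ∈ {3}
|AD| ∈ {10}
|CD| ∈ {3/2}
|BD| ∈ [7, 13]
|AC| ∈ [17/2, 23/2]
|BC| ∈ [11/2, 29/2]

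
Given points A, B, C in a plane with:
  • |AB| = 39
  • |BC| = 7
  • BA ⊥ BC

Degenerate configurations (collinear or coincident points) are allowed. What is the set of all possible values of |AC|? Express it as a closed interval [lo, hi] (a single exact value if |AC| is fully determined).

|AC| = √(1570)  (≈ 39.6232)

|AB| ∈ {39}
|BC| ∈ {7}
|AC| ∈ {√(1570)}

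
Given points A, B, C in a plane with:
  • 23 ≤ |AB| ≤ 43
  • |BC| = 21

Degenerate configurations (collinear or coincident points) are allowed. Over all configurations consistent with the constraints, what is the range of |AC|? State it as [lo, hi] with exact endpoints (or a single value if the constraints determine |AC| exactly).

|AB| ∈ [23, 43]
|BC| ∈ {21}
|AC| ∈ [2, 64]

|AC| ∈ [2, 64]  (≈ [2.0000, 64.0000])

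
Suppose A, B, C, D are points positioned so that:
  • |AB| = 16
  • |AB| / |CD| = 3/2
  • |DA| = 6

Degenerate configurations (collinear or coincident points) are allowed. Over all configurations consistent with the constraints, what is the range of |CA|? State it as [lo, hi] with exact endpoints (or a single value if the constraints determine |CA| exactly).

|CA| ∈ [14/3, 50/3]  (≈ [4.6667, 16.6667])

|AB| ∈ {16}
|AD| ∈ {6}
|CD| ∈ {32/3}
|BD| ∈ [10, 22]
|AC| ∈ [14/3, 50/3]
|BC| ∈ [0, 98/3]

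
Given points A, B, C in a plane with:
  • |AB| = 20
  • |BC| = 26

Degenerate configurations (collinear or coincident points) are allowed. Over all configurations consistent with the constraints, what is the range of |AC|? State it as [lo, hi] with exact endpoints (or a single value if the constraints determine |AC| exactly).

|AB| ∈ {20}
|BC| ∈ {26}
|AC| ∈ [6, 46]

|AC| ∈ [6, 46]  (≈ [6.0000, 46.0000])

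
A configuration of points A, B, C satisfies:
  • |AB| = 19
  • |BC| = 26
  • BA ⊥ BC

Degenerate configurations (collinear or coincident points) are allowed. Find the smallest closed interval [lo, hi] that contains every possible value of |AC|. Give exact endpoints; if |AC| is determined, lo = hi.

|AC| = √(1037)  (≈ 32.2025)

|AB| ∈ {19}
|BC| ∈ {26}
|AC| ∈ {√(1037)}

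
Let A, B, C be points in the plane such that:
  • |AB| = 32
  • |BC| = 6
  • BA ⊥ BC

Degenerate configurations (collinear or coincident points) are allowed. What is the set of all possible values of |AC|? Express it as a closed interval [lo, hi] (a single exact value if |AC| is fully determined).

|AC| = 2·√(265)  (≈ 32.5576)

|AB| ∈ {32}
|BC| ∈ {6}
|AC| ∈ {2·√(265)}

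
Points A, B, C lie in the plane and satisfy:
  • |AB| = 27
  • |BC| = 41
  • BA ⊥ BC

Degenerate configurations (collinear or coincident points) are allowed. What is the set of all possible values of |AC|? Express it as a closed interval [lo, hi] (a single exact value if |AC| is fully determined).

|AB| ∈ {27}
|BC| ∈ {41}
|AC| ∈ {√(2410)}

|AC| = √(2410)  (≈ 49.0918)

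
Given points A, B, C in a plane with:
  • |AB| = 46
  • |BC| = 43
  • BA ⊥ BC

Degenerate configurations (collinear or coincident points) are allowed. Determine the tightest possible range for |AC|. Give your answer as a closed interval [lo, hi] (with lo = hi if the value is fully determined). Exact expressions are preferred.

|AB| ∈ {46}
|BC| ∈ {43}
|AC| ∈ {√(3965)}

|AC| = √(3965)  (≈ 62.9682)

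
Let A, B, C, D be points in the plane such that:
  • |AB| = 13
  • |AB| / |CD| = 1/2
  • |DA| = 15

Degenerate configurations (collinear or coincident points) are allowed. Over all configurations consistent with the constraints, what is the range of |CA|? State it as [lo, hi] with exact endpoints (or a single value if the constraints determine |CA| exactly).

|CA| ∈ [11, 41]  (≈ [11.0000, 41.0000])

|AB| ∈ {13}
|AD| ∈ {15}
|CD| ∈ {26}
|BD| ∈ [2, 28]
|AC| ∈ [11, 41]
|BC| ∈ [0, 54]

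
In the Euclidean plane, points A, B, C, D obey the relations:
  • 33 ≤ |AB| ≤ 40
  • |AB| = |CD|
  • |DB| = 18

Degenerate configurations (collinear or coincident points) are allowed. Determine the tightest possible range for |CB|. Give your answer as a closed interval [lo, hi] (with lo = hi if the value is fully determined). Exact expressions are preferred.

|AB| ∈ [33, 40]
|BD| ∈ {18}
|CD| ∈ [33, 40]
|AD| ∈ [15, 58]
|BC| ∈ [15, 58]
|AC| ∈ [0, 98]

|CB| ∈ [15, 58]  (≈ [15.0000, 58.0000])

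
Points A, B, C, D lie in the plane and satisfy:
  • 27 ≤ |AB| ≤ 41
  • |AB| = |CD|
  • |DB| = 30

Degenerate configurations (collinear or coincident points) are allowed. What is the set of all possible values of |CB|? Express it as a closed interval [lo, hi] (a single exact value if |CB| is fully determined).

|CB| ∈ [0, 71]  (≈ [0.0000, 71.0000])

|AB| ∈ [27, 41]
|BD| ∈ {30}
|CD| ∈ [27, 41]
|AD| ∈ [0, 71]
|BC| ∈ [0, 71]
|AC| ∈ [0, 112]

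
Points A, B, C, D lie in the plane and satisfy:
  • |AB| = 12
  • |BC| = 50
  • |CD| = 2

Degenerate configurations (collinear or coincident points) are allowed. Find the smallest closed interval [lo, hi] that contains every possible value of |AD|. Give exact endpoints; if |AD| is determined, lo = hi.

|AD| ∈ [36, 64]  (≈ [36.0000, 64.0000])

|AB| ∈ {12}
|BC| ∈ {50}
|CD| ∈ {2}
|AC| ∈ [38, 62]
|BD| ∈ [48, 52]
|AD| ∈ [36, 64]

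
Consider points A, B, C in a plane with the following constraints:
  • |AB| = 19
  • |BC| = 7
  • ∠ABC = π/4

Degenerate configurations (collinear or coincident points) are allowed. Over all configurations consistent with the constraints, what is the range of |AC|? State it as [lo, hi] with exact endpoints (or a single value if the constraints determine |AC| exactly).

|AB| ∈ {19}
|BC| ∈ {7}
|AC| ∈ {√(410 - 133·√(2))}

|AC| = √(410 - 133·√(2))  (≈ 14.8966)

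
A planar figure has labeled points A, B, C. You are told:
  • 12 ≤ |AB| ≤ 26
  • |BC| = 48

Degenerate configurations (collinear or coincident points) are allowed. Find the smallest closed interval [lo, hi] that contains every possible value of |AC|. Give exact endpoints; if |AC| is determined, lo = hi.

|AC| ∈ [22, 74]  (≈ [22.0000, 74.0000])

|AB| ∈ [12, 26]
|BC| ∈ {48}
|AC| ∈ [22, 74]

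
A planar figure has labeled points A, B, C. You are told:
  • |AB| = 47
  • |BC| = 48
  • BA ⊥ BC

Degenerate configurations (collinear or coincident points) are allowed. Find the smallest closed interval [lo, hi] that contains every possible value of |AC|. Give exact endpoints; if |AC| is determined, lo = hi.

|AC| = √(4513)  (≈ 67.1789)

|AB| ∈ {47}
|BC| ∈ {48}
|AC| ∈ {√(4513)}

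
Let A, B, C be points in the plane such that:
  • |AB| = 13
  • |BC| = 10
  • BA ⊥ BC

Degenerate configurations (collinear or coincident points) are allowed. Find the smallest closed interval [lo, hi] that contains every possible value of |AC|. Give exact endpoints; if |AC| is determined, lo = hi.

|AB| ∈ {13}
|BC| ∈ {10}
|AC| ∈ {√(269)}

|AC| = √(269)  (≈ 16.4012)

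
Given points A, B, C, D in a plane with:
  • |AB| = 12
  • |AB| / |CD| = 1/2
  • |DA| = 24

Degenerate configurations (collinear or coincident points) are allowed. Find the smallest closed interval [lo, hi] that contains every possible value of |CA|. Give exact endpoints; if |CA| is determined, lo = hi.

|AB| ∈ {12}
|AD| ∈ {24}
|CD| ∈ {24}
|BD| ∈ [12, 36]
|AC| ∈ [0, 48]
|BC| ∈ [0, 60]

|CA| ∈ [0, 48]  (≈ [0.0000, 48.0000])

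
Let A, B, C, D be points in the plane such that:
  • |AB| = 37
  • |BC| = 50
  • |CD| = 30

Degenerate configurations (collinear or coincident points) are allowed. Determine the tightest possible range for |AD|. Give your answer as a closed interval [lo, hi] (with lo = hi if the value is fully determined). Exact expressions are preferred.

|AB| ∈ {37}
|BC| ∈ {50}
|CD| ∈ {30}
|AC| ∈ [13, 87]
|BD| ∈ [20, 80]
|AD| ∈ [0, 117]

|AD| ∈ [0, 117]  (≈ [0.0000, 117.0000])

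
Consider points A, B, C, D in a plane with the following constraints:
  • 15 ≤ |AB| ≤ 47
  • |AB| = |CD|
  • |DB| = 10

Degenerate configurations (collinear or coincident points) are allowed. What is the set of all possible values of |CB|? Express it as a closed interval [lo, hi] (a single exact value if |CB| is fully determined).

|AB| ∈ [15, 47]
|BD| ∈ {10}
|CD| ∈ [15, 47]
|AD| ∈ [5, 57]
|BC| ∈ [5, 57]
|AC| ∈ [0, 104]

|CB| ∈ [5, 57]  (≈ [5.0000, 57.0000])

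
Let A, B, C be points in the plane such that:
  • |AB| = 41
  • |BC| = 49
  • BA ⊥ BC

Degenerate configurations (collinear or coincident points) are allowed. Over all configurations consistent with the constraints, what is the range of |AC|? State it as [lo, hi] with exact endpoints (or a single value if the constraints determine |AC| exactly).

|AB| ∈ {41}
|BC| ∈ {49}
|AC| ∈ {√(4082)}

|AC| = √(4082)  (≈ 63.8905)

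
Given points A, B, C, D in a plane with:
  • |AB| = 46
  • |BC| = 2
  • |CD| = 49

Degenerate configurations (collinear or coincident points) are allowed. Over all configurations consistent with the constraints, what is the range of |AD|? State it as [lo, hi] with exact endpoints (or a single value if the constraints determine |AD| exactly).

|AD| ∈ [1, 97]  (≈ [1.0000, 97.0000])

|AB| ∈ {46}
|BC| ∈ {2}
|CD| ∈ {49}
|AC| ∈ [44, 48]
|BD| ∈ [47, 51]
|AD| ∈ [1, 97]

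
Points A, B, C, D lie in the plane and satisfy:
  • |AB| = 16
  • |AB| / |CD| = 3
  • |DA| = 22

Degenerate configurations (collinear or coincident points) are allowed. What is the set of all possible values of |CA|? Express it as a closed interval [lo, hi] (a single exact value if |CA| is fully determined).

|CA| ∈ [50/3, 82/3]  (≈ [16.6667, 27.3333])

|AB| ∈ {16}
|AD| ∈ {22}
|CD| ∈ {16/3}
|BD| ∈ [6, 38]
|AC| ∈ [50/3, 82/3]
|BC| ∈ [2/3, 130/3]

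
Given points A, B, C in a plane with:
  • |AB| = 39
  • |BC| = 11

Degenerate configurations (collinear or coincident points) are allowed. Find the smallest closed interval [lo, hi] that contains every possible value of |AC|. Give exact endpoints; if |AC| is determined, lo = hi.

|AC| ∈ [28, 50]  (≈ [28.0000, 50.0000])

|AB| ∈ {39}
|BC| ∈ {11}
|AC| ∈ [28, 50]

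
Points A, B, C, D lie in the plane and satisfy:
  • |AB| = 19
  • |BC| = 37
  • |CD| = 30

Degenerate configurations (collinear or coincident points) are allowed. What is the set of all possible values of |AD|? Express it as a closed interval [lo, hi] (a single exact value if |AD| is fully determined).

|AB| ∈ {19}
|BC| ∈ {37}
|CD| ∈ {30}
|AC| ∈ [18, 56]
|BD| ∈ [7, 67]
|AD| ∈ [0, 86]

|AD| ∈ [0, 86]  (≈ [0.0000, 86.0000])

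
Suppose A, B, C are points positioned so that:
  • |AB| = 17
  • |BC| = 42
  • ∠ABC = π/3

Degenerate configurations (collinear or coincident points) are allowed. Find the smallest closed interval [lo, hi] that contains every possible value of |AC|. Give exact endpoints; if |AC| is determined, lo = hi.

|AC| = √(1339)  (≈ 36.5923)

|AB| ∈ {17}
|BC| ∈ {42}
|AC| ∈ {√(1339)}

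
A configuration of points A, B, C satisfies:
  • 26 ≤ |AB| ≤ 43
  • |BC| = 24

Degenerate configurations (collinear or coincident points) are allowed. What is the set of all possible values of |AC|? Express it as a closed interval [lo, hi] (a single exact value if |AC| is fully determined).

|AC| ∈ [2, 67]  (≈ [2.0000, 67.0000])

|AB| ∈ [26, 43]
|BC| ∈ {24}
|AC| ∈ [2, 67]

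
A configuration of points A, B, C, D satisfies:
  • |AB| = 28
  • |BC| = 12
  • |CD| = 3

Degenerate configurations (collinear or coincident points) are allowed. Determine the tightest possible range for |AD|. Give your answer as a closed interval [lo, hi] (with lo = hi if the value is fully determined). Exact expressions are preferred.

|AD| ∈ [13, 43]  (≈ [13.0000, 43.0000])

|AB| ∈ {28}
|BC| ∈ {12}
|CD| ∈ {3}
|AC| ∈ [16, 40]
|BD| ∈ [9, 15]
|AD| ∈ [13, 43]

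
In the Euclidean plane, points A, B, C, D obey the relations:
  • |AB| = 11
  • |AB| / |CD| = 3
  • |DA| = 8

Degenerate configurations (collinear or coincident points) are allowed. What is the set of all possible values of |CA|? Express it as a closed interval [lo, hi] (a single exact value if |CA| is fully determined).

|AB| ∈ {11}
|AD| ∈ {8}
|CD| ∈ {11/3}
|BD| ∈ [3, 19]
|AC| ∈ [13/3, 35/3]
|BC| ∈ [0, 68/3]

|CA| ∈ [13/3, 35/3]  (≈ [4.3333, 11.6667])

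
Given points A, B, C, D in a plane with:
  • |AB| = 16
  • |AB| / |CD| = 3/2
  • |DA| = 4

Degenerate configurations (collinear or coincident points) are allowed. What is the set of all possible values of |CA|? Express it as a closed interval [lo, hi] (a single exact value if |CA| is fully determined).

|AB| ∈ {16}
|AD| ∈ {4}
|CD| ∈ {32/3}
|BD| ∈ [12, 20]
|AC| ∈ [20/3, 44/3]
|BC| ∈ [4/3, 92/3]

|CA| ∈ [20/3, 44/3]  (≈ [6.6667, 14.6667])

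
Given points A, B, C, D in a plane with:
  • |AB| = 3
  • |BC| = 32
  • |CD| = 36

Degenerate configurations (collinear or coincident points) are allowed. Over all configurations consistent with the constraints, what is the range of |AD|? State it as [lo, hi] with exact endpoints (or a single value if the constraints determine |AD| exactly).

|AD| ∈ [1, 71]  (≈ [1.0000, 71.0000])

|AB| ∈ {3}
|BC| ∈ {32}
|CD| ∈ {36}
|AC| ∈ [29, 35]
|BD| ∈ [4, 68]
|AD| ∈ [1, 71]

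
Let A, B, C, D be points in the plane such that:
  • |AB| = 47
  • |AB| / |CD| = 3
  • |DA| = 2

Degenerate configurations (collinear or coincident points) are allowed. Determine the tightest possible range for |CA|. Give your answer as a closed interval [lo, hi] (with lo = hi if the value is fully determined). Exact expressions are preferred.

|AB| ∈ {47}
|AD| ∈ {2}
|CD| ∈ {47/3}
|BD| ∈ [45, 49]
|AC| ∈ [41/3, 53/3]
|BC| ∈ [88/3, 194/3]

|CA| ∈ [41/3, 53/3]  (≈ [13.6667, 17.6667])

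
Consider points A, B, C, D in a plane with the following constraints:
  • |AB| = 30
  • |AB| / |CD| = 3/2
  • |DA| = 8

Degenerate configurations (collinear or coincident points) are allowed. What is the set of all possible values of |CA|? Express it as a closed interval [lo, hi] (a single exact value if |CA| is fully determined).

|AB| ∈ {30}
|AD| ∈ {8}
|CD| ∈ {20}
|BD| ∈ [22, 38]
|AC| ∈ [12, 28]
|BC| ∈ [2, 58]

|CA| ∈ [12, 28]  (≈ [12.0000, 28.0000])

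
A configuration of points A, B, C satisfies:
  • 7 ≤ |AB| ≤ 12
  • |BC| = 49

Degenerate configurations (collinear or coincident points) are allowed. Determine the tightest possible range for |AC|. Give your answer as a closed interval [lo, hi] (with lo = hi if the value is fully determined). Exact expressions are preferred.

|AC| ∈ [37, 61]  (≈ [37.0000, 61.0000])

|AB| ∈ [7, 12]
|BC| ∈ {49}
|AC| ∈ [37, 61]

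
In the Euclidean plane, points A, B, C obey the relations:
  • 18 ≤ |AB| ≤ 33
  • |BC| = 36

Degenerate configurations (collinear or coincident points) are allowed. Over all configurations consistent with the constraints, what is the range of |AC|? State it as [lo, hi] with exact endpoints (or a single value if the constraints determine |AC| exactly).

|AB| ∈ [18, 33]
|BC| ∈ {36}
|AC| ∈ [3, 69]

|AC| ∈ [3, 69]  (≈ [3.0000, 69.0000])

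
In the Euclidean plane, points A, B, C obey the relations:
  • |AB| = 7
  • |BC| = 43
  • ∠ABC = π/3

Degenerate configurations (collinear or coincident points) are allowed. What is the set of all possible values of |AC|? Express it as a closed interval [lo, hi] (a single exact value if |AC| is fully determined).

|AC| = √(1597)  (≈ 39.9625)

|AB| ∈ {7}
|BC| ∈ {43}
|AC| ∈ {√(1597)}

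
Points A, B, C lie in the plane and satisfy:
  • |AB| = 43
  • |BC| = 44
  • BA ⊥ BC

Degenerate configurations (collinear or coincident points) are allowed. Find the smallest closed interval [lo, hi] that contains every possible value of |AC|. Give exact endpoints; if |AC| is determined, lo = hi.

|AB| ∈ {43}
|BC| ∈ {44}
|AC| ∈ {√(3785)}

|AC| = √(3785)  (≈ 61.5224)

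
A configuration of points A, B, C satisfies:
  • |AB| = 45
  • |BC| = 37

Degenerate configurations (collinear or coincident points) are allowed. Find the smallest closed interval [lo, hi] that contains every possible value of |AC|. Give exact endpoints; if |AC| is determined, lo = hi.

|AC| ∈ [8, 82]  (≈ [8.0000, 82.0000])

|AB| ∈ {45}
|BC| ∈ {37}
|AC| ∈ [8, 82]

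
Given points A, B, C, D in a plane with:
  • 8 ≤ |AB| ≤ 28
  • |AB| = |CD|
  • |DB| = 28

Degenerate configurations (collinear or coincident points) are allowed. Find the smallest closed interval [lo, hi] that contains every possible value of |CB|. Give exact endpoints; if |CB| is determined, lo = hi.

|AB| ∈ [8, 28]
|BD| ∈ {28}
|CD| ∈ [8, 28]
|AD| ∈ [0, 56]
|BC| ∈ [0, 56]
|AC| ∈ [0, 84]

|CB| ∈ [0, 56]  (≈ [0.0000, 56.0000])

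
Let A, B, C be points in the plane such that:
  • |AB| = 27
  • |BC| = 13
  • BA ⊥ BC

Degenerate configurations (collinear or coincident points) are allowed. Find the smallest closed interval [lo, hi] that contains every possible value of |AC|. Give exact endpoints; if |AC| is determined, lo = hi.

|AB| ∈ {27}
|BC| ∈ {13}
|AC| ∈ {√(898)}

|AC| = √(898)  (≈ 29.9666)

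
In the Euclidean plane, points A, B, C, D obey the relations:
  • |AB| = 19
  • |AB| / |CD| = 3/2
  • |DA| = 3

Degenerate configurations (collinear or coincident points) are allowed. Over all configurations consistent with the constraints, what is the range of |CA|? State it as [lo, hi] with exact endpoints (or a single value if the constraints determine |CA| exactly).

|CA| ∈ [29/3, 47/3]  (≈ [9.6667, 15.6667])

|AB| ∈ {19}
|AD| ∈ {3}
|CD| ∈ {38/3}
|BD| ∈ [16, 22]
|AC| ∈ [29/3, 47/3]
|BC| ∈ [10/3, 104/3]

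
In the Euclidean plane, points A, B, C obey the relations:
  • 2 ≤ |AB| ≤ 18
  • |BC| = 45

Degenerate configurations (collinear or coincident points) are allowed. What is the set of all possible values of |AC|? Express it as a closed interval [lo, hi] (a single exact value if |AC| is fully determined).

|AC| ∈ [27, 63]  (≈ [27.0000, 63.0000])

|AB| ∈ [2, 18]
|BC| ∈ {45}
|AC| ∈ [27, 63]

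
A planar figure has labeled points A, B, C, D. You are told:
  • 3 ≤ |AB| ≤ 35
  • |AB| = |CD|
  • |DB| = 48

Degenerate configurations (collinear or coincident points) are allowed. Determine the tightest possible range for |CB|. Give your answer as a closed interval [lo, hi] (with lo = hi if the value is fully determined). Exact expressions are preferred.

|AB| ∈ [3, 35]
|BD| ∈ {48}
|CD| ∈ [3, 35]
|AD| ∈ [13, 83]
|BC| ∈ [13, 83]
|AC| ∈ [0, 118]

|CB| ∈ [13, 83]  (≈ [13.0000, 83.0000])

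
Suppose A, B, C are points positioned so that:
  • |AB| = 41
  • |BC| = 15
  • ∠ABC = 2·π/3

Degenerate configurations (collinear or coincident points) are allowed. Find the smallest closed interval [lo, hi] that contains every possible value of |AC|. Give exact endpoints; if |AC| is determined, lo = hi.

|AC| = √(2521)  (≈ 50.2096)

|AB| ∈ {41}
|BC| ∈ {15}
|AC| ∈ {√(2521)}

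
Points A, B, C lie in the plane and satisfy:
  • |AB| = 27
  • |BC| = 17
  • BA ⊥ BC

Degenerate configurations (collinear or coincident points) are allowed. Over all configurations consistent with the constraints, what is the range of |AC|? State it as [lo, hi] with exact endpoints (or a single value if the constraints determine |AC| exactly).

|AB| ∈ {27}
|BC| ∈ {17}
|AC| ∈ {√(1018)}

|AC| = √(1018)  (≈ 31.9061)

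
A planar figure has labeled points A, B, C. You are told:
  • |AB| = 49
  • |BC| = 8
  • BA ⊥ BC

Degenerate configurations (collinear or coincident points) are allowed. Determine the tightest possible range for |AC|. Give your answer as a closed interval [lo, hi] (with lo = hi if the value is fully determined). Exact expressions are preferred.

|AC| = √(2465)  (≈ 49.6488)

|AB| ∈ {49}
|BC| ∈ {8}
|AC| ∈ {√(2465)}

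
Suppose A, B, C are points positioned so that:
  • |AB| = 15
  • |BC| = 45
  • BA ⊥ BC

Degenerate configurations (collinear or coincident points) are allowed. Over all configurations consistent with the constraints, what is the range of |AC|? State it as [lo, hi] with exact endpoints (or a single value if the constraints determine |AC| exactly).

|AC| = 15·√(10)  (≈ 47.4342)

|AB| ∈ {15}
|BC| ∈ {45}
|AC| ∈ {15·√(10)}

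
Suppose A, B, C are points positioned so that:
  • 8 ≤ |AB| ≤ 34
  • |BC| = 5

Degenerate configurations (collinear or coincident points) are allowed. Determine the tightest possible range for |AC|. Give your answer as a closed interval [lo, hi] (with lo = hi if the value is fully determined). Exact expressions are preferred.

|AB| ∈ [8, 34]
|BC| ∈ {5}
|AC| ∈ [3, 39]

|AC| ∈ [3, 39]  (≈ [3.0000, 39.0000])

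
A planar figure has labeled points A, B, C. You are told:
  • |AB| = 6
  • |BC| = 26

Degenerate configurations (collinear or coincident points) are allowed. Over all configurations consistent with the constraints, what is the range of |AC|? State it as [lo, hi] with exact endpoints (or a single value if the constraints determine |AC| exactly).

|AC| ∈ [20, 32]  (≈ [20.0000, 32.0000])

|AB| ∈ {6}
|BC| ∈ {26}
|AC| ∈ [20, 32]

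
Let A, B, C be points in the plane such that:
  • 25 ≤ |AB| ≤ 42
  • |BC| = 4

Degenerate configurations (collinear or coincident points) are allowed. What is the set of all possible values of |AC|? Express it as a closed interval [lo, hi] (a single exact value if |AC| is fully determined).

|AC| ∈ [21, 46]  (≈ [21.0000, 46.0000])

|AB| ∈ [25, 42]
|BC| ∈ {4}
|AC| ∈ [21, 46]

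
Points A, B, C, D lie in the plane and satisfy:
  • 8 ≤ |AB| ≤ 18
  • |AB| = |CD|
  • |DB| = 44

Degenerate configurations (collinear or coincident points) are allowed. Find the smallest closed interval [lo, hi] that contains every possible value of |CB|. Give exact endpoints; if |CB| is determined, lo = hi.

|AB| ∈ [8, 18]
|BD| ∈ {44}
|CD| ∈ [8, 18]
|AD| ∈ [26, 62]
|BC| ∈ [26, 62]
|AC| ∈ [8, 80]

|CB| ∈ [26, 62]  (≈ [26.0000, 62.0000])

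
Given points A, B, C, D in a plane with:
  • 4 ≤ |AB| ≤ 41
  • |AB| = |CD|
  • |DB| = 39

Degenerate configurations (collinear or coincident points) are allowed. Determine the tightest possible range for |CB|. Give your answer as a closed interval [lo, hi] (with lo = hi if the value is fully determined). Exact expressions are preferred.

|CB| ∈ [0, 80]  (≈ [0.0000, 80.0000])

|AB| ∈ [4, 41]
|BD| ∈ {39}
|CD| ∈ [4, 41]
|AD| ∈ [0, 80]
|BC| ∈ [0, 80]
|AC| ∈ [0, 121]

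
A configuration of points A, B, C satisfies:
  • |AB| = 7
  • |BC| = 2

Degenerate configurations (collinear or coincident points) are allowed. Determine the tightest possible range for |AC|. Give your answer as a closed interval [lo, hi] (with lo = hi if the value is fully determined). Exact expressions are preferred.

|AC| ∈ [5, 9]  (≈ [5.0000, 9.0000])

|AB| ∈ {7}
|BC| ∈ {2}
|AC| ∈ [5, 9]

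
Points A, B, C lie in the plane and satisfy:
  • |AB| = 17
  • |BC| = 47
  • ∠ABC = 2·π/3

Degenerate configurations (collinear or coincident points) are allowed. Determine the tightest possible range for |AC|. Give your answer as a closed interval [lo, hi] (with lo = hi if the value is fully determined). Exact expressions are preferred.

|AC| = √(3297)  (≈ 57.4195)

|AB| ∈ {17}
|BC| ∈ {47}
|AC| ∈ {√(3297)}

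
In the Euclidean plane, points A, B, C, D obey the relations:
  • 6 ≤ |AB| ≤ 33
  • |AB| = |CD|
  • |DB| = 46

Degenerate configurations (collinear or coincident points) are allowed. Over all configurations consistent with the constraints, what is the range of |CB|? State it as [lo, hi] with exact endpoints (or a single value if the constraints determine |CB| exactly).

|AB| ∈ [6, 33]
|BD| ∈ {46}
|CD| ∈ [6, 33]
|AD| ∈ [13, 79]
|BC| ∈ [13, 79]
|AC| ∈ [0, 112]

|CB| ∈ [13, 79]  (≈ [13.0000, 79.0000])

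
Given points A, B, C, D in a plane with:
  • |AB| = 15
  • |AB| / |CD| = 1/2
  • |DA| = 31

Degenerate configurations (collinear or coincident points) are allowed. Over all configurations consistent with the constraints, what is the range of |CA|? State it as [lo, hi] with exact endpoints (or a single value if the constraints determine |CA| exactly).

|AB| ∈ {15}
|AD| ∈ {31}
|CD| ∈ {30}
|BD| ∈ [16, 46]
|AC| ∈ [1, 61]
|BC| ∈ [0, 76]

|CA| ∈ [1, 61]  (≈ [1.0000, 61.0000])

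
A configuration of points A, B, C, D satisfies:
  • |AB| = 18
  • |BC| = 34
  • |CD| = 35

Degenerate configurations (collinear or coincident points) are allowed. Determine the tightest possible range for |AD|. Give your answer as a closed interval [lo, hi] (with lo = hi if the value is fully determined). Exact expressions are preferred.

|AB| ∈ {18}
|BC| ∈ {34}
|CD| ∈ {35}
|AC| ∈ [16, 52]
|BD| ∈ [1, 69]
|AD| ∈ [0, 87]

|AD| ∈ [0, 87]  (≈ [0.0000, 87.0000])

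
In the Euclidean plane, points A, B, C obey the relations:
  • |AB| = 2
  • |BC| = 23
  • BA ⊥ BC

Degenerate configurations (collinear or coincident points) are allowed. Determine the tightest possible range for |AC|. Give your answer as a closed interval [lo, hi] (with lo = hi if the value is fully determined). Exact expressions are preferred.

|AB| ∈ {2}
|BC| ∈ {23}
|AC| ∈ {√(533)}

|AC| = √(533)  (≈ 23.0868)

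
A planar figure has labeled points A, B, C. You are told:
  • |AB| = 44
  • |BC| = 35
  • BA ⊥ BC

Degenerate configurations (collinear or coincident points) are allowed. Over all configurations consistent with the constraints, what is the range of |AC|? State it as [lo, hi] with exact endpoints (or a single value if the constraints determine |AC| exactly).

|AC| = √(3161)  (≈ 56.2228)

|AB| ∈ {44}
|BC| ∈ {35}
|AC| ∈ {√(3161)}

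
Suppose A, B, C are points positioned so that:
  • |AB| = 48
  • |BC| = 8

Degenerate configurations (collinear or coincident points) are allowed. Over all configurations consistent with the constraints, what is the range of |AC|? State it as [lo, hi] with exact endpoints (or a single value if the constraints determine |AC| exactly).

|AB| ∈ {48}
|BC| ∈ {8}
|AC| ∈ [40, 56]

|AC| ∈ [40, 56]  (≈ [40.0000, 56.0000])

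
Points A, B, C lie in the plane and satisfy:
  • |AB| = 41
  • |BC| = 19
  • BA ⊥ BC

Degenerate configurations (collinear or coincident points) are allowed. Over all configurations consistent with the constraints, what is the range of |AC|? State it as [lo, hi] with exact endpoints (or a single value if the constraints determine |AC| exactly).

|AB| ∈ {41}
|BC| ∈ {19}
|AC| ∈ {√(2042)}

|AC| = √(2042)  (≈ 45.1885)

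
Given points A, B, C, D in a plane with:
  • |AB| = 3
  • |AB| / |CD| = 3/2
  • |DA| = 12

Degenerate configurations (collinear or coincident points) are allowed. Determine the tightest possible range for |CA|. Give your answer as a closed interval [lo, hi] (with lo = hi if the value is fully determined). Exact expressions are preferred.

|CA| ∈ [10, 14]  (≈ [10.0000, 14.0000])

|AB| ∈ {3}
|AD| ∈ {12}
|CD| ∈ {2}
|BD| ∈ [9, 15]
|AC| ∈ [10, 14]
|BC| ∈ [7, 17]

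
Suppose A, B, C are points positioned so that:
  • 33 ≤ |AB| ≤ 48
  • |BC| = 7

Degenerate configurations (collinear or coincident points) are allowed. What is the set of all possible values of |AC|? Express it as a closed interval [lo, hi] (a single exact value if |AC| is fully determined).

|AC| ∈ [26, 55]  (≈ [26.0000, 55.0000])

|AB| ∈ [33, 48]
|BC| ∈ {7}
|AC| ∈ [26, 55]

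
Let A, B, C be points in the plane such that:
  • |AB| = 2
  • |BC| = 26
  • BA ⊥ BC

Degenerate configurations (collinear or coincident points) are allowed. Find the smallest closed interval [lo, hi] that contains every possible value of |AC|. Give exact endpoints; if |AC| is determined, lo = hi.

|AC| = 2·√(170)  (≈ 26.0768)

|AB| ∈ {2}
|BC| ∈ {26}
|AC| ∈ {2·√(170)}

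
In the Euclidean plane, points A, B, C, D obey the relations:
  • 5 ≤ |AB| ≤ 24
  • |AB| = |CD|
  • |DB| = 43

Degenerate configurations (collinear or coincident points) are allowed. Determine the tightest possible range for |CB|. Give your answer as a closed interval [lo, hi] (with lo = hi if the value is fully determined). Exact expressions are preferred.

|AB| ∈ [5, 24]
|BD| ∈ {43}
|CD| ∈ [5, 24]
|AD| ∈ [19, 67]
|BC| ∈ [19, 67]
|AC| ∈ [0, 91]

|CB| ∈ [19, 67]  (≈ [19.0000, 67.0000])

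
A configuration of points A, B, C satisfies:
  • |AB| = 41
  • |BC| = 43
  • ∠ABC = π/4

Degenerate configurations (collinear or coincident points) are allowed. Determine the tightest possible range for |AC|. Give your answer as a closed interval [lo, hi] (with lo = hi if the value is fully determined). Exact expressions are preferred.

|AC| = √(3530 - 1763·√(2))  (≈ 32.1985)

|AB| ∈ {41}
|BC| ∈ {43}
|AC| ∈ {√(3530 - 1763·√(2))}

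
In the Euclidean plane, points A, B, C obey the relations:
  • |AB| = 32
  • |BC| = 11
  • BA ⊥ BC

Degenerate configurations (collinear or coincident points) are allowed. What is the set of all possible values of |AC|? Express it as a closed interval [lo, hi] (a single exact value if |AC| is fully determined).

|AB| ∈ {32}
|BC| ∈ {11}
|AC| ∈ {√(1145)}

|AC| = √(1145)  (≈ 33.8378)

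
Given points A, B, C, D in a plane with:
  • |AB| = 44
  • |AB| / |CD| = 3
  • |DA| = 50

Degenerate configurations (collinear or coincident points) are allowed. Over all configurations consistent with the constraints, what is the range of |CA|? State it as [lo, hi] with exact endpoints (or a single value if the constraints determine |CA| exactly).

|AB| ∈ {44}
|AD| ∈ {50}
|CD| ∈ {44/3}
|BD| ∈ [6, 94]
|AC| ∈ [106/3, 194/3]
|BC| ∈ [0, 326/3]

|CA| ∈ [106/3, 194/3]  (≈ [35.3333, 64.6667])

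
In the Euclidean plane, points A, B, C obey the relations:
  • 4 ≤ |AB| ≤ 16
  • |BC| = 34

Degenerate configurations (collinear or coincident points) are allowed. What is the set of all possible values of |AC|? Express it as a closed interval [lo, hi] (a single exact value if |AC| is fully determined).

|AC| ∈ [18, 50]  (≈ [18.0000, 50.0000])

|AB| ∈ [4, 16]
|BC| ∈ {34}
|AC| ∈ [18, 50]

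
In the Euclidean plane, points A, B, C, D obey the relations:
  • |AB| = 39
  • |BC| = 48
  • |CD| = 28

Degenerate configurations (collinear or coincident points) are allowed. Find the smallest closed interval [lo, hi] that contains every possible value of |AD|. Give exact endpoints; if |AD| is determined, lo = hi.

|AD| ∈ [0, 115]  (≈ [0.0000, 115.0000])

|AB| ∈ {39}
|BC| ∈ {48}
|CD| ∈ {28}
|AC| ∈ [9, 87]
|BD| ∈ [20, 76]
|AD| ∈ [0, 115]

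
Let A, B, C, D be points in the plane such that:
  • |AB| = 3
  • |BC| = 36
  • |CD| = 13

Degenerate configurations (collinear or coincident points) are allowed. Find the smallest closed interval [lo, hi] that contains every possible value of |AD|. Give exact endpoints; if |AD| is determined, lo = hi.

|AD| ∈ [20, 52]  (≈ [20.0000, 52.0000])

|AB| ∈ {3}
|BC| ∈ {36}
|CD| ∈ {13}
|AC| ∈ [33, 39]
|BD| ∈ [23, 49]
|AD| ∈ [20, 52]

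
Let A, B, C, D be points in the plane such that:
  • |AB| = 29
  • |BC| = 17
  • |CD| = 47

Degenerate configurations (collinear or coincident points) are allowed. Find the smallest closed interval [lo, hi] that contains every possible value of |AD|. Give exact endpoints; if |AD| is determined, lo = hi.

|AB| ∈ {29}
|BC| ∈ {17}
|CD| ∈ {47}
|AC| ∈ [12, 46]
|BD| ∈ [30, 64]
|AD| ∈ [1, 93]

|AD| ∈ [1, 93]  (≈ [1.0000, 93.0000])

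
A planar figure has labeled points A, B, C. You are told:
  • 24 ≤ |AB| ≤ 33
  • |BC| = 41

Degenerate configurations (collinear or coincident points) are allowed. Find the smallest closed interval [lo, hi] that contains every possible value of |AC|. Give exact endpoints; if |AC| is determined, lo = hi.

|AB| ∈ [24, 33]
|BC| ∈ {41}
|AC| ∈ [8, 74]

|AC| ∈ [8, 74]  (≈ [8.0000, 74.0000])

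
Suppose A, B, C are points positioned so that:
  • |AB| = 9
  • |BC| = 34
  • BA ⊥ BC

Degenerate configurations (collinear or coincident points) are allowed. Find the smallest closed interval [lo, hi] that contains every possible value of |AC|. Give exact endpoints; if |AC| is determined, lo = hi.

|AB| ∈ {9}
|BC| ∈ {34}
|AC| ∈ {√(1237)}

|AC| = √(1237)  (≈ 35.1710)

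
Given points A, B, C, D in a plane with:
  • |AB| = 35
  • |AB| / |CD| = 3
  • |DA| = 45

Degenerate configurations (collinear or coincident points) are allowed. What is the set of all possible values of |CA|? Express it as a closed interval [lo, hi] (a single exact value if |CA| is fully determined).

|AB| ∈ {35}
|AD| ∈ {45}
|CD| ∈ {35/3}
|BD| ∈ [10, 80]
|AC| ∈ [100/3, 170/3]
|BC| ∈ [0, 275/3]

|CA| ∈ [100/3, 170/3]  (≈ [33.3333, 56.6667])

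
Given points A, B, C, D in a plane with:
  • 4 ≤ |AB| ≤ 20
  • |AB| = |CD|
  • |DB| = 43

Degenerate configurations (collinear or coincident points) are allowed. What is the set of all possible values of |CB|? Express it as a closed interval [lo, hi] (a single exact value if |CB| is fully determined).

|CB| ∈ [23, 63]  (≈ [23.0000, 63.0000])

|AB| ∈ [4, 20]
|BD| ∈ {43}
|CD| ∈ [4, 20]
|AD| ∈ [23, 63]
|BC| ∈ [23, 63]
|AC| ∈ [3, 83]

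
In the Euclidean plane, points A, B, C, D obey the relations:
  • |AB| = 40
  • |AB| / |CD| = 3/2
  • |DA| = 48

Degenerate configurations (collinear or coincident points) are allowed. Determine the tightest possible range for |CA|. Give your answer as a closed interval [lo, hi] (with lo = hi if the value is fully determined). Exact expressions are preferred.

|AB| ∈ {40}
|AD| ∈ {48}
|CD| ∈ {80/3}
|BD| ∈ [8, 88]
|AC| ∈ [64/3, 224/3]
|BC| ∈ [0, 344/3]

|CA| ∈ [64/3, 224/3]  (≈ [21.3333, 74.6667])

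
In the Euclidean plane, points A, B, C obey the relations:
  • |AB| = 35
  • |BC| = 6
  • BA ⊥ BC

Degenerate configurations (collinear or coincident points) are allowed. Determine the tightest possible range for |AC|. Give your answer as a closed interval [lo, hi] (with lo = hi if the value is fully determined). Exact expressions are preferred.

|AB| ∈ {35}
|BC| ∈ {6}
|AC| ∈ {√(1261)}

|AC| = √(1261)  (≈ 35.5106)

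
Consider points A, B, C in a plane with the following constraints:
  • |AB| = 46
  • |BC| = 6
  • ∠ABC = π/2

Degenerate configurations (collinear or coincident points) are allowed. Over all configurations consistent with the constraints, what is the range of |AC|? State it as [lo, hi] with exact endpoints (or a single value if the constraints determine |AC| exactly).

|AB| ∈ {46}
|BC| ∈ {6}
|AC| ∈ {2·√(538)}

|AC| = 2·√(538)  (≈ 46.3897)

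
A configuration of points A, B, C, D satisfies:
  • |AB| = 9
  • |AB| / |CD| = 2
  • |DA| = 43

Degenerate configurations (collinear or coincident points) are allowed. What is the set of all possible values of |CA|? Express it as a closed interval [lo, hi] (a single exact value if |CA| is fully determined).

|AB| ∈ {9}
|AD| ∈ {43}
|CD| ∈ {9/2}
|BD| ∈ [34, 52]
|AC| ∈ [77/2, 95/2]
|BC| ∈ [59/2, 113/2]

|CA| ∈ [77/2, 95/2]  (≈ [38.5000, 47.5000])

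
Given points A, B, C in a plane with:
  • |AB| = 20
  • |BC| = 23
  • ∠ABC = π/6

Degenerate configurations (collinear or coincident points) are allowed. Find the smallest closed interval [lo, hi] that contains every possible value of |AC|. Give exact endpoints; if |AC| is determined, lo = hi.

|AC| = √(929 - 460·√(3))  (≈ 11.5003)

|AB| ∈ {20}
|BC| ∈ {23}
|AC| ∈ {√(929 - 460·√(3))}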